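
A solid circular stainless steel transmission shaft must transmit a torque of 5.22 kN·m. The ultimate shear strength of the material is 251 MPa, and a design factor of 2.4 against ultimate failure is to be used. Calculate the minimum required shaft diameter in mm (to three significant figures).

d = 63.3 mm

Allowable shear stress τ_allow = 251/2.4 = 104.6 MPa.
For a solid shaft τ = 16T/(πd³), so d³ = 16T/(π τ_allow) = 16×5220000/(π×104.6) = 254200 mm³.
d = (254200)^(1/3) = 63.35 mm.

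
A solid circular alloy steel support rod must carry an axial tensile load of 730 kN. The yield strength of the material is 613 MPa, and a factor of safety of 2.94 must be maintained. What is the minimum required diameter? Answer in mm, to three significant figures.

d = 66.8 mm

Allowable stress σ_allow = 613/2.94 = 208.5 MPa.
Required area A = F/σ_allow = 730000/208.5 = 3501 mm².
A = πd²/4 → d = √(4A/π) = 66.77 mm.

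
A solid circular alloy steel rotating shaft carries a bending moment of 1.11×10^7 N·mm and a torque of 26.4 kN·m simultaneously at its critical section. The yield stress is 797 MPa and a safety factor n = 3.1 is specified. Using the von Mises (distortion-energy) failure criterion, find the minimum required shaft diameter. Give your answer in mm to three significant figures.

σ_allow = σ_y/n = 797/3.1 = 257.1 MPa.
For a solid shaft σ_b = 32M/(πd³) and τ = 16T/(πd³), so the von Mises stress is σ' = (16/πd³)·√(4M²+3T²).
√(4M²+3T²) = √(4×(1.110×10^7)² + 3×(2.640×10^7)²) = 5.083×10^7 N·mm.
d³ = 16×5.083×10^7/(π×257.1) = 1.007×10^6 mm³.
d = 100.2 mm.

d = 100 mm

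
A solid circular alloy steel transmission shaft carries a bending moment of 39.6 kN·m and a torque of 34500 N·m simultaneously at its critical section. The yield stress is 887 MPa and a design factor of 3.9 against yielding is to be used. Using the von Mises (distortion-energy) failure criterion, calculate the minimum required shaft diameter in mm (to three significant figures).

d = 130 mm

σ_allow = σ_y/n = 887/3.9 = 227.4 MPa.
For a solid shaft σ_b = 32M/(πd³) and τ = 16T/(πd³), so the von Mises stress is σ' = (16/πd³)·√(4M²+3T²).
√(4M²+3T²) = √(4×(3.960×10^7)² + 3×(3.450×10^7)²) = 9.921×10^7 N·mm.
d³ = 16×9.921×10^7/(π×227.4) = 2.222×10^6 mm³.
d = 130.5 mm.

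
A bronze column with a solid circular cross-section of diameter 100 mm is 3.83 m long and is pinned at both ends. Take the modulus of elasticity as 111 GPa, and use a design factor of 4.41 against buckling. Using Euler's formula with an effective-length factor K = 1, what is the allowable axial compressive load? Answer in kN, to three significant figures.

P_allow = 83.1 kN

I = πd⁴/64 = π×100⁴/64 = 4.909×10^6 mm⁴.
Effective length L_e = KL = 1×3.83 m = 3830 mm.
Euler critical load P_cr = π²EI/L_e² = π²×111000×4.909×10^6/3830² = 366600 N.
P_allow = P_cr/n = 366600/4.41 = 83130 N.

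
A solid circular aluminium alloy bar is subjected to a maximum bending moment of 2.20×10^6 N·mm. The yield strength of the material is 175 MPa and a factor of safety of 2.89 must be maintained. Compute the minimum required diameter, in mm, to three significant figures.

d = 71.8 mm

σ_allow = 175/2.89 = 60.55 MPa.
For a solid circular section σ = 32M/(πd³), so d³ = 32M/(π σ_allow) = 32×2200000/(π×60.55) = 370100 mm³.
d = 71.79 mm.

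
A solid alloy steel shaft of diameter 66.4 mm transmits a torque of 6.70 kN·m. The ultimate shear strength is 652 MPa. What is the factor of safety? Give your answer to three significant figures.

τ = 16T/(πd³) = 16×6700000/(π×66.4³) = 116.6 MPa.
n = τ_limit/τ = 652/116.6 = 5.594.

n = 5.59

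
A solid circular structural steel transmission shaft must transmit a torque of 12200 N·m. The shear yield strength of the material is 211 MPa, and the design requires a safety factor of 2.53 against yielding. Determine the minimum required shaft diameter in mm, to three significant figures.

Allowable shear stress τ_allow = 211/2.53 = 83.40 MPa.
For a solid shaft τ = 16T/(πd³), so d³ = 16T/(π τ_allow) = 16×1.2200×10^7/(π×83.40) = 745000 mm³.
d = (745000)^(1/3) = 90.65 mm.

d = 90.7 mm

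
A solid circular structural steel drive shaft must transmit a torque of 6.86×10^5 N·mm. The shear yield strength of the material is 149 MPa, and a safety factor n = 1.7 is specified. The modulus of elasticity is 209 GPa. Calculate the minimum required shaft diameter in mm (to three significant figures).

d = 34.2 mm

Allowable shear stress τ_allow = 149/1.7 = 87.65 MPa.
For a solid shaft τ = 16T/(πd³), so d³ = 16T/(π τ_allow) = 16×686000/(π×87.65) = 39860 mm³.
d = (39860)^(1/3) = 34.16 mm.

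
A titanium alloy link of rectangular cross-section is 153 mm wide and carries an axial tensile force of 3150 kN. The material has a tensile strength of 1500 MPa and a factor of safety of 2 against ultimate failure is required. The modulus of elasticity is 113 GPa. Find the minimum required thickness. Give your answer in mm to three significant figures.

t = 27.5 mm

σ_allow = 1500/2 = 750.0 MPa.
Required area A = F/σ_allow = 3150000/750.0 = 4200 mm².
t = A/w = 4200/153 = 27.45 mm.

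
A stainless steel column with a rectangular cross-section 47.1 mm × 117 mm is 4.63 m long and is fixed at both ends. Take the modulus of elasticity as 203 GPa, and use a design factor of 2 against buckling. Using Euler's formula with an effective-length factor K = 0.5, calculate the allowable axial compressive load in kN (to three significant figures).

Buckling occurs about the weak axis: I_min = h·b³/12 = 117×47.1³/12 = 1.019×10^6 mm⁴ (b = 47.1 mm is the smaller dimension).
Effective length L_e = KL = 0.5×4.63 m = 2315 mm.
Euler critical load P_cr = π²EI/L_e² = π²×203000×1.019×10^6/2315² = 380900 N.
P_allow = P_cr/n = 380900/2 = 190400 N.

P_allow = 190 kN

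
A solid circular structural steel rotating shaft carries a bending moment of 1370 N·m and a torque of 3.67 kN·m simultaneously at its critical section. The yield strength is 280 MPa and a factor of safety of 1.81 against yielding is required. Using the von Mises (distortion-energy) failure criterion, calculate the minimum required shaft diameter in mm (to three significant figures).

d = 61.1 mm

σ_allow = σ_y/n = 280/1.81 = 154.7 MPa.
For a solid shaft σ_b = 32M/(πd³) and τ = 16T/(πd³), so the von Mises stress is σ' = (16/πd³)·√(4M²+3T²).
√(4M²+3T²) = √(4×(1.370×10^6)² + 3×(3.670×10^6)²) = 6.922×10^6 N·mm.
d³ = 16×6.922×10^6/(π×154.7) = 227900 mm³.
d = 61.08 mm.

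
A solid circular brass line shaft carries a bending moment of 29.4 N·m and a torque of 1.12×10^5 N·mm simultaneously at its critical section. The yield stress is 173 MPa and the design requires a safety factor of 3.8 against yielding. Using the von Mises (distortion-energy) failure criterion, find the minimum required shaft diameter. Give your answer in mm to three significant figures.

σ_allow = σ_y/n = 173/3.8 = 45.53 MPa.
For a solid shaft σ_b = 32M/(πd³) and τ = 16T/(πd³), so the von Mises stress is σ' = (16/πd³)·√(4M²+3T²).
√(4M²+3T²) = √(4×(29400)² + 3×(112000)²) = 202700 N·mm.
d³ = 16×202700/(π×45.53) = 22680 mm³.
d = 28.30 mm.

d = 28.3 mm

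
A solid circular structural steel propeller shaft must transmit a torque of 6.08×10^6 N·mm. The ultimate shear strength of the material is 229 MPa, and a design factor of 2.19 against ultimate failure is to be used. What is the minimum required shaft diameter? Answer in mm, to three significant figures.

d = 66.7 mm

Allowable shear stress τ_allow = 229/2.19 = 104.6 MPa.
For a solid shaft τ = 16T/(πd³), so d³ = 16T/(π τ_allow) = 16×6080000/(π×104.6) = 296100 mm³.
d = (296100)^(1/3) = 66.65 mm.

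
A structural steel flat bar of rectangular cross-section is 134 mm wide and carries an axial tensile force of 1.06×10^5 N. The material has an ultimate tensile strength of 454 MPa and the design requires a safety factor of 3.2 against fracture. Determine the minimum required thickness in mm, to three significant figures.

σ_allow = 454/3.2 = 141.9 MPa.
Required area A = F/σ_allow = 106000/141.9 = 747.1 mm².
t = A/w = 747.1/134 = 5.576 mm.

t = 5.58 mm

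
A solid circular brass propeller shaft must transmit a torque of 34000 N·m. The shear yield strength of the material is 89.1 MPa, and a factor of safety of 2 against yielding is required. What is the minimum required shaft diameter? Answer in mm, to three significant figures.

d = 157 mm

Allowable shear stress τ_allow = 89.1/2 = 44.55 MPa.
For a solid shaft τ = 16T/(πd³), so d³ = 16T/(π τ_allow) = 16×3.4000×10^7/(π×44.55) = 3.887×10^6 mm³.
d = (3.887×10^6)^(1/3) = 157.2 mm.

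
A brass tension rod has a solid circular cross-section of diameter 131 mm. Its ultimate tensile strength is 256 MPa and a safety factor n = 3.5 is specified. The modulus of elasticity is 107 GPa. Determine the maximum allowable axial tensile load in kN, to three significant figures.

F_allow = 986 kN

σ_allow = 256/3.5 = 73.14 MPa.
A = πd²/4 = π×131²/4 = 13480 mm².
F_allow = σ_allow × A = 73.14×13480 = 985800 N.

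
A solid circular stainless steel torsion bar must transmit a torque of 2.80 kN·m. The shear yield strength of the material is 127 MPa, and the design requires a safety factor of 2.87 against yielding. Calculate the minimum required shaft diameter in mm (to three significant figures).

Allowable shear stress τ_allow = 127/2.87 = 44.25 MPa.
For a solid shaft τ = 16T/(πd³), so d³ = 16T/(π τ_allow) = 16×2800000/(π×44.25) = 322300 mm³.
d = (322300)^(1/3) = 68.56 mm.

d = 68.6 mm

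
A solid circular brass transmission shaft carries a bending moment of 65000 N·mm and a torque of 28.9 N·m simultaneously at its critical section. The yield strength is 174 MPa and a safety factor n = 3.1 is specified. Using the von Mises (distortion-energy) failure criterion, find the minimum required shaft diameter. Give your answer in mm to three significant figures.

d = 23.3 mm

σ_allow = σ_y/n = 174/3.1 = 56.13 MPa.
For a solid shaft σ_b = 32M/(πd³) and τ = 16T/(πd³), so the von Mises stress is σ' = (16/πd³)·√(4M²+3T²).
√(4M²+3T²) = √(4×(65000)² + 3×(28900)²) = 139300 N·mm.
d³ = 16×139300/(π×56.13) = 12640 mm³.
d = 23.29 mm.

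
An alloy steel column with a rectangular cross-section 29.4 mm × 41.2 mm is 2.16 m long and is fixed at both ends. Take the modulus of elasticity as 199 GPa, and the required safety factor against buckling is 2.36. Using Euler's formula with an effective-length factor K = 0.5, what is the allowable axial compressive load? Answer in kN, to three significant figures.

P_allow = 62.3 kN

Buckling occurs about the weak axis: I_min = h·b³/12 = 41.2×29.4³/12 = 87250 mm⁴ (b = 29.4 mm is the smaller dimension).
Effective length L_e = KL = 0.5×2.16 m = 1080 mm.
Euler critical load P_cr = π²EI/L_e² = π²×199000×87250/1080² = 146900 N.
P_allow = P_cr/n = 146900/2.36 = 62250 N.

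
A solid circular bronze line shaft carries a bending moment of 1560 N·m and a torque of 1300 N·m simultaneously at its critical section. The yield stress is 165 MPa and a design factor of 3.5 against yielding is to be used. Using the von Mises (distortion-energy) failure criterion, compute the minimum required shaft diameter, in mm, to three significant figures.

σ_allow = σ_y/n = 165/3.5 = 47.14 MPa.
For a solid shaft σ_b = 32M/(πd³) and τ = 16T/(πd³), so the von Mises stress is σ' = (16/πd³)·√(4M²+3T²).
√(4M²+3T²) = √(4×(1.560×10^6)² + 3×(1.300×10^6)²) = 3.848×10^6 N·mm.
d³ = 16×3.848×10^6/(π×47.14) = 415700 mm³.
d = 74.63 mm.

d = 74.6 mm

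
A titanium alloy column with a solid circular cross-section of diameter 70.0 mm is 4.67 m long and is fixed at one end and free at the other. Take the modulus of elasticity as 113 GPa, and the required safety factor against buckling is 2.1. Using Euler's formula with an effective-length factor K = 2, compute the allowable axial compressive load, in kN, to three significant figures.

P_allow = 7.18 kN

I = πd⁴/64 = π×70.0⁴/64 = 1.179×10^6 mm⁴.
Effective length L_e = KL = 2×4.67 m = 9340 mm.
Euler critical load P_cr = π²EI/L_e² = π²×113000×1.179×10^6/9340² = 15070 N.
P_allow = P_cr/n = 15070/2.1 = 7175 N.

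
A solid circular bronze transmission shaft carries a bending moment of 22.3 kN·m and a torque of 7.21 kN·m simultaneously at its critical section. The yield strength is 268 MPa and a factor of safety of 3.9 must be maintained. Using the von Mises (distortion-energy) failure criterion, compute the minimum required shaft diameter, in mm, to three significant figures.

d = 151 mm

σ_allow = σ_y/n = 268/3.9 = 68.72 MPa.
For a solid shaft σ_b = 32M/(πd³) and τ = 16T/(πd³), so the von Mises stress is σ' = (16/πd³)·√(4M²+3T²).
√(4M²+3T²) = √(4×(2.230×10^7)² + 3×(7.210×10^6)²) = 4.632×10^7 N·mm.
d³ = 16×4.632×10^7/(π×68.72) = 3.433×10^6 mm³.
d = 150.8 mm.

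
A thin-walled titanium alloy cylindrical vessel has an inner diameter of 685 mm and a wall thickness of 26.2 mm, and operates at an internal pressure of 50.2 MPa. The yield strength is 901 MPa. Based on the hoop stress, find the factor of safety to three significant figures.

σ_h = pD/(2t) = 50.2×685/(2×26.2) = 656.2 MPa.
n = 901/656.2 = 1.373.

n = 1.37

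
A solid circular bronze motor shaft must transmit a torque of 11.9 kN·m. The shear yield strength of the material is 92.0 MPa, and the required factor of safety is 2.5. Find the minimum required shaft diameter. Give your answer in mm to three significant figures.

Allowable shear stress τ_allow = 92.0/2.5 = 36.80 MPa.
For a solid shaft τ = 16T/(πd³), so d³ = 16T/(π τ_allow) = 16×1.1900×10^7/(π×36.80) = 1.647×10^6 mm³.
d = (1.647×10^6)^(1/3) = 118.1 mm.

d = 118 mm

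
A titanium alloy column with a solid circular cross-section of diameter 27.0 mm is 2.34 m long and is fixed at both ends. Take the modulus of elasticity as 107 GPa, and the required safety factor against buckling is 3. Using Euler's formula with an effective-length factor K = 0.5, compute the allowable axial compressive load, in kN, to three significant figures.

P_allow = 6.71 kN

I = πd⁴/64 = π×27.0⁴/64 = 26090 mm⁴.
Effective length L_e = KL = 0.5×2.34 m = 1170 mm.
Euler critical load P_cr = π²EI/L_e² = π²×107000×26090/1170² = 20130 N.
P_allow = P_cr/n = 20130/3 = 6708 N.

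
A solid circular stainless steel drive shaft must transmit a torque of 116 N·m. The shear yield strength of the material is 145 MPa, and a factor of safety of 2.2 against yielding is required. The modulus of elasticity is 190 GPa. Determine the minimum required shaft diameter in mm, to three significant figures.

Allowable shear stress τ_allow = 145/2.2 = 65.91 MPa.
For a solid shaft τ = 16T/(πd³), so d³ = 16T/(π τ_allow) = 16×116000/(π×65.91) = 8964 mm³.
d = (8964)^(1/3) = 20.77 mm.

d = 20.8 mm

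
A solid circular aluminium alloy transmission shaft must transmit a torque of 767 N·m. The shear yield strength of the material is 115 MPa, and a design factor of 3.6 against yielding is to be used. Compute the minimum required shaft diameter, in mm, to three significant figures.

d = 49.6 mm

Allowable shear stress τ_allow = 115/3.6 = 31.94 MPa.
For a solid shaft τ = 16T/(πd³), so d³ = 16T/(π τ_allow) = 16×767000/(π×31.94) = 122300 mm³.
d = (122300)^(1/3) = 49.64 mm.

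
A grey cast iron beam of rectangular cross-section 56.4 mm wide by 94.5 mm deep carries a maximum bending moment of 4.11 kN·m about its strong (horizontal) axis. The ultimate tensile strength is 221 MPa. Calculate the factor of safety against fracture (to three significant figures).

Section modulus S = bh²/6 = 56.4×94.5²/6 = 83940 mm³.
σ = M/S = 4110000/83940 = 48.96 MPa.
n = 221/48.96 = 4.514.

n = 4.51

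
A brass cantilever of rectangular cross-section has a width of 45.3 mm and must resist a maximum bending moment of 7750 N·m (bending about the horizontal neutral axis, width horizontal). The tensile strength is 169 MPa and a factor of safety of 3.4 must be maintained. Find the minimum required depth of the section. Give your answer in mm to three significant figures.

h = 144 mm

σ_allow = 169/3.4 = 49.71 MPa.
For a rectangular section σ = 6M/(bh²), so h² = 6M/(b σ_allow) = 6×7750000/(45.3×49.71) = 20650 mm².
h = 143.7 mm.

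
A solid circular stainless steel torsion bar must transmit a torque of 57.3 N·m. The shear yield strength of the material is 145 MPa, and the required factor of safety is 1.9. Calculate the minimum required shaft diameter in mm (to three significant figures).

d = 15.6 mm

Allowable shear stress τ_allow = 145/1.9 = 76.32 MPa.
For a solid shaft τ = 16T/(πd³), so d³ = 16T/(π τ_allow) = 16×57300/(π×76.32) = 3824 mm³.
d = (3824)^(1/3) = 15.64 mm.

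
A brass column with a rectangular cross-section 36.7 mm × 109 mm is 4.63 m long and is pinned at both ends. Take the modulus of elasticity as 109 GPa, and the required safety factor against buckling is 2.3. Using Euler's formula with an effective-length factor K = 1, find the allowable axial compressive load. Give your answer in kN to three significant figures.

P_allow = 9.80 kN

Buckling occurs about the weak axis: I_min = h·b³/12 = 109×36.7³/12 = 449000 mm⁴ (b = 36.7 mm is the smaller dimension).
Effective length L_e = KL = 1×4.63 m = 4630 mm.
Euler critical load P_cr = π²EI/L_e² = π²×109000×449000/4630² = 22530 N.
P_allow = P_cr/n = 22530/2.3 = 9797 N.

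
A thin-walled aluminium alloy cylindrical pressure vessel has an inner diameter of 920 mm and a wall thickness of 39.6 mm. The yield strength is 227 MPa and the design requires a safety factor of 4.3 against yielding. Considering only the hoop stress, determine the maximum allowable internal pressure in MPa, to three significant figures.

σ_allow = 227/4.3 = 52.79 MPa.
σ_h = pD/(2t) → p_allow = 2σ_allow t/D = 2×52.79×39.6/920 = 4.545 MPa.

p_allow = 4.54 MPa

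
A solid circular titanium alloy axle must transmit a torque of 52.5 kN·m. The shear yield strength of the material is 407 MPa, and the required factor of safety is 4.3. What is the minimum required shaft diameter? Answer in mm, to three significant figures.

d = 141 mm

Allowable shear stress τ_allow = 407/4.3 = 94.65 MPa.
For a solid shaft τ = 16T/(πd³), so d³ = 16T/(π τ_allow) = 16×5.2500×10^7/(π×94.65) = 2.825×10^6 mm³.
d = (2.825×10^6)^(1/3) = 141.4 mm.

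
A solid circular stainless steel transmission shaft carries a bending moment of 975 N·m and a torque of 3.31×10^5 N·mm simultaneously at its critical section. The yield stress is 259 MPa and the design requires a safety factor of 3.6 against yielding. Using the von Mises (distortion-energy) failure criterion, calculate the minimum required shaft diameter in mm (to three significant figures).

σ_allow = σ_y/n = 259/3.6 = 71.94 MPa.
For a solid shaft σ_b = 32M/(πd³) and τ = 16T/(πd³), so the von Mises stress is σ' = (16/πd³)·√(4M²+3T²).
√(4M²+3T²) = √(4×(975000)² + 3×(331000)²) = 2.033×10^6 N·mm.
d³ = 16×2.033×10^6/(π×71.94) = 143900 mm³.
d = 52.40 mm.

d = 52.4 mm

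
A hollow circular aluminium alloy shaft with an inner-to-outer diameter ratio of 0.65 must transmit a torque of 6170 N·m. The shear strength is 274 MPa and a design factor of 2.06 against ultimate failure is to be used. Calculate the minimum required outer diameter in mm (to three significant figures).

τ_allow = 274/2.06 = 133.0 MPa.
For a hollow shaft τ = 16T/[πd_o³(1−k⁴)] with k = 0.65, so 1−k⁴ = 0.8215.
d_o³ = 16T/[π τ_allow (1−k⁴)] = 16×6170000/(π×133.0×0.8215) = 287600 mm³.
d_o = 66.01 mm.

d_o = 66.0 mm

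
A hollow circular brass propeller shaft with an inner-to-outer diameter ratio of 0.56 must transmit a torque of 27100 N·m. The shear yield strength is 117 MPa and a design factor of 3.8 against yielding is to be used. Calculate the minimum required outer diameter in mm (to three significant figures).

τ_allow = 117/3.8 = 30.79 MPa.
For a hollow shaft τ = 16T/[πd_o³(1−k⁴)] with k = 0.56, so 1−k⁴ = 0.9017.
d_o³ = 16T/[π τ_allow (1−k⁴)] = 16×2.7100×10^7/(π×30.79×0.9017) = 4.972×10^6 mm³.
d_o = 170.7 mm.

d_o = 171 mm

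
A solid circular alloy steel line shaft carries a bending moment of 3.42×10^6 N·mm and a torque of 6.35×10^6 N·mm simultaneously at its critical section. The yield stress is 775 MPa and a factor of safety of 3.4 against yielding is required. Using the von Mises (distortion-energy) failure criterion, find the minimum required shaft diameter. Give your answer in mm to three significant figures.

σ_allow = σ_y/n = 775/3.4 = 227.9 MPa.
For a solid shaft σ_b = 32M/(πd³) and τ = 16T/(πd³), so the von Mises stress is σ' = (16/πd³)·√(4M²+3T²).
√(4M²+3T²) = √(4×(3.420×10^6)² + 3×(6.350×10^6)²) = 1.295×10^7 N·mm.
d³ = 16×1.295×10^7/(π×227.9) = 289400 mm³.
d = 66.14 mm.

d = 66.1 mm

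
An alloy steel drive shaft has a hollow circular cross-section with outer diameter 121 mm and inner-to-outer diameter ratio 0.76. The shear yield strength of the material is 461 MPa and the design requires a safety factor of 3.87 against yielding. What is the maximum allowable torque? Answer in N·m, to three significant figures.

T_allow = 27600 N·m

τ_allow = 461/3.87 = 119.1 MPa.
For a hollow shaft T_allow = τ_allow·πd_o³(1−k⁴)/16 with 1−k⁴ = 0.6664, so πd_o³(1−k⁴)/16 = 231800 mm³.
T_allow = 119.1×231800 = 2.761×10^7 N·mm = 27610 N·m.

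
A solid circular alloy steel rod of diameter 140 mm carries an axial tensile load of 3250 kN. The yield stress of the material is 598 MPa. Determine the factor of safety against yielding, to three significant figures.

A = πd²/4 = 15390 mm².
σ = F/A = 3250000/15390 = 211.1 MPa.
n = 598/211.1 = 2.832.

n = 2.83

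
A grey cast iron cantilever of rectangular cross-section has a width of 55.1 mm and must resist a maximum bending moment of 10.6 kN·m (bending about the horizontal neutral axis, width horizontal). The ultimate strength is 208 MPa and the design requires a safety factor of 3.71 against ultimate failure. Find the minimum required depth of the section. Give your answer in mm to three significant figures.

h = 143 mm

σ_allow = 208/3.71 = 56.06 MPa.
For a rectangular section σ = 6M/(bh²), so h² = 6M/(b σ_allow) = 6×1.0600×10^7/(55.1×56.06) = 20590 mm².
h = 143.5 mm.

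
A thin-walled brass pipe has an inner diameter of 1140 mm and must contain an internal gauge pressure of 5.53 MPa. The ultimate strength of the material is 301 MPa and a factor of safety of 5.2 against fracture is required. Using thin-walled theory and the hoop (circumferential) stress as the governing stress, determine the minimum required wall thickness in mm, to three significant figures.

σ_allow = 301/5.2 = 57.88 MPa.
Hoop stress σ_h = pD/(2t), so t = pD/(2σ_allow) = 5.53×1140/(2×57.88) = 54.45 mm.

t = 54.5 mm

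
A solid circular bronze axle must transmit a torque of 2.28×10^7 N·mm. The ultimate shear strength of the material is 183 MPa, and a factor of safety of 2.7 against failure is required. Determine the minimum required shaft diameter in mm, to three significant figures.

d = 120 mm

Allowable shear stress τ_allow = 183/2.7 = 67.78 MPa.
For a solid shaft τ = 16T/(πd³), so d³ = 16T/(π τ_allow) = 16×2.2800×10^7/(π×67.78) = 1.713×10^6 mm³.
d = (1.713×10^6)^(1/3) = 119.7 mm.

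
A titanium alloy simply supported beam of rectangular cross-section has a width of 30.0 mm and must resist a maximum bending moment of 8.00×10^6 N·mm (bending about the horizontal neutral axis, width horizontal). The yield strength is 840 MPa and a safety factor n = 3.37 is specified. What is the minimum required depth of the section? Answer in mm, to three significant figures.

h = 80.1 mm

σ_allow = 840/3.37 = 249.3 MPa.
For a rectangular section σ = 6M/(bh²), so h² = 6M/(b σ_allow) = 6×8000000/(30.0×249.3) = 6419 mm².
h = 80.12 mm.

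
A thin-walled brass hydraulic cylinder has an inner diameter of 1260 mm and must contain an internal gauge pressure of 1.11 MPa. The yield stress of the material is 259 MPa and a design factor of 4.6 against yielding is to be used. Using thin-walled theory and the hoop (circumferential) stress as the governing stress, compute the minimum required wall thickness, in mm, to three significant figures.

σ_allow = 259/4.6 = 56.30 MPa.
Hoop stress σ_h = pD/(2t), so t = pD/(2σ_allow) = 1.11×1260/(2×56.30) = 12.42 mm.

t = 12.4 mm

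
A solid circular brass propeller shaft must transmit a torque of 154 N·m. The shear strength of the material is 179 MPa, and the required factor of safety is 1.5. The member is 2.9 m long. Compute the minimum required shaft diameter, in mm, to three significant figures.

Allowable shear stress τ_allow = 179/1.5 = 119.3 MPa.
For a solid shaft τ = 16T/(πd³), so d³ = 16T/(π τ_allow) = 16×154000/(π×119.3) = 6572 mm³.
d = (6572)^(1/3) = 18.73 mm.

d = 18.7 mm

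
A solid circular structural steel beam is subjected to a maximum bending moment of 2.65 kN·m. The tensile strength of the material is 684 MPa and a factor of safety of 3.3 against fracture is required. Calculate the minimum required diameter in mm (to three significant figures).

d = 50.7 mm

σ_allow = 684/3.3 = 207.3 MPa.
For a solid circular section σ = 32M/(πd³), so d³ = 32M/(π σ_allow) = 32×2650000/(π×207.3) = 130200 mm³.
d = 50.69 mm.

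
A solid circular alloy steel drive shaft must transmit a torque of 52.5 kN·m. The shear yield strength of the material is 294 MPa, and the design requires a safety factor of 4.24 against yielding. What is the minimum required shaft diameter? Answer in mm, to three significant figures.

d = 157 mm

Allowable shear stress τ_allow = 294/4.24 = 69.34 MPa.
For a solid shaft τ = 16T/(πd³), so d³ = 16T/(π τ_allow) = 16×5.2500×10^7/(π×69.34) = 3.856×10^6 mm³.
d = (3.856×10^6)^(1/3) = 156.8 mm.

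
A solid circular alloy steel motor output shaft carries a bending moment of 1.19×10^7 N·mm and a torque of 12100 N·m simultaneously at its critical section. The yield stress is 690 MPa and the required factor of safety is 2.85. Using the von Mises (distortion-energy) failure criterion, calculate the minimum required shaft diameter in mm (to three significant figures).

σ_allow = σ_y/n = 690/2.85 = 242.1 MPa.
For a solid shaft σ_b = 32M/(πd³) and τ = 16T/(πd³), so the von Mises stress is σ' = (16/πd³)·√(4M²+3T²).
√(4M²+3T²) = √(4×(1.190×10^7)² + 3×(1.210×10^7)²) = 3.171×10^7 N·mm.
d³ = 16×3.171×10^7/(π×242.1) = 667100 mm³.
d = 87.38 mm.

d = 87.4 mm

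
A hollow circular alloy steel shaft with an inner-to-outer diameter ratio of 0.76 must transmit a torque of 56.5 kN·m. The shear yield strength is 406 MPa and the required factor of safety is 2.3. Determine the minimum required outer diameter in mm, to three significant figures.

τ_allow = 406/2.3 = 176.5 MPa.
For a hollow shaft τ = 16T/[πd_o³(1−k⁴)] with k = 0.76, so 1−k⁴ = 0.6664.
d_o³ = 16T/[π τ_allow (1−k⁴)] = 16×5.6500×10^7/(π×176.5×0.6664) = 2.446×10^6 mm³.
d_o = 134.7 mm.

d_o = 135 mm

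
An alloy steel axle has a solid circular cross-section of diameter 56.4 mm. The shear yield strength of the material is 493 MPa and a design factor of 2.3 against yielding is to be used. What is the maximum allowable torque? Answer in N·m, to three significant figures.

τ_allow = 493/2.3 = 214.3 MPa.
For a solid shaft T_allow = τ_allow·πd³/16; πd³/16 = π×56.4³/16 = 35230 mm³.
T_allow = 214.3×35230 = 7.551×10^6 N·mm = 7551 N·m.

T_allow = 7550 N·m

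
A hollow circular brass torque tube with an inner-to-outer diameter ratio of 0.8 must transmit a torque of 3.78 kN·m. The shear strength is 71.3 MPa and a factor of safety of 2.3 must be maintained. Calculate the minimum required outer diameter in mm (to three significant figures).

τ_allow = 71.3/2.3 = 31.00 MPa.
For a hollow shaft τ = 16T/[πd_o³(1−k⁴)] with k = 0.8, so 1−k⁴ = 0.5904.
d_o³ = 16T/[π τ_allow (1−k⁴)] = 16×3780000/(π×31.00×0.5904) = 1.052×10^6 mm³.
d_o = 101.7 mm.

d_o = 102 mm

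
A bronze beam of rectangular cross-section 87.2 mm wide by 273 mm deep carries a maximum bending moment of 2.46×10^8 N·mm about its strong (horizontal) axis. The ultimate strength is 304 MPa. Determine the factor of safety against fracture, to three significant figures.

n = 1.34

Section modulus S = bh²/6 = 87.2×273²/6 = 1.083×10^6 mm³.
σ = M/S = 2.4600×10^8/1.083×10^6 = 227.1 MPa.
n = 304/227.1 = 1.339.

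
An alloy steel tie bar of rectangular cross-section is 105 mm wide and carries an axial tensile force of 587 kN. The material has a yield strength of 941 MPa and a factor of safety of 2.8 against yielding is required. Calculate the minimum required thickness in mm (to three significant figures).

σ_allow = 941/2.8 = 336.1 MPa.
Required area A = F/σ_allow = 587000/336.1 = 1747 mm².
t = A/w = 1747/105 = 16.63 mm.

t = 16.6 mm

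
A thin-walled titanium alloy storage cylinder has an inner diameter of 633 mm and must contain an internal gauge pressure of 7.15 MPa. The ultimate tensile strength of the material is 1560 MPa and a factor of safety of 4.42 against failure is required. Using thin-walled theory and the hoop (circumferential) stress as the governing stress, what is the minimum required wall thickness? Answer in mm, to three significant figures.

t = 6.41 mm

σ_allow = 1560/4.42 = 352.9 MPa.
Hoop stress σ_h = pD/(2t), so t = pD/(2σ_allow) = 7.15×633/(2×352.9) = 6.412 mm.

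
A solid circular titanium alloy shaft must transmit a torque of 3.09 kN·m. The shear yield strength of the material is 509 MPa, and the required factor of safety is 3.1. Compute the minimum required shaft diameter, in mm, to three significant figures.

Allowable shear stress τ_allow = 509/3.1 = 164.2 MPa.
For a solid shaft τ = 16T/(πd³), so d³ = 16T/(π τ_allow) = 16×3090000/(π×164.2) = 95850 mm³.
d = (95850)^(1/3) = 45.76 mm.

d = 45.8 mm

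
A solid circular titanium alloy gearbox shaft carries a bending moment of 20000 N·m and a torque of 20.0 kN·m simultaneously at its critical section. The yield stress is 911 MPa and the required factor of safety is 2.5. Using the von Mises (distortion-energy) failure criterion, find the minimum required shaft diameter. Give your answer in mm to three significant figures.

σ_allow = σ_y/n = 911/2.5 = 364.4 MPa.
For a solid shaft σ_b = 32M/(πd³) and τ = 16T/(πd³), so the von Mises stress is σ' = (16/πd³)·√(4M²+3T²).
√(4M²+3T²) = √(4×(2.000×10^7)² + 3×(2.000×10^7)²) = 5.292×10^7 N·mm.
d³ = 16×5.292×10^7/(π×364.4) = 739600 mm³.
d = 90.43 mm.

d = 90.4 mm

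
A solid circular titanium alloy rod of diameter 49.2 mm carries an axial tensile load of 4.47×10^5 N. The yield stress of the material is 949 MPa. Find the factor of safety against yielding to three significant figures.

n = 4.04

A = πd²/4 = 1901 mm².
σ = F/A = 447000/1901 = 235.1 MPa.
n = 949/235.1 = 4.036.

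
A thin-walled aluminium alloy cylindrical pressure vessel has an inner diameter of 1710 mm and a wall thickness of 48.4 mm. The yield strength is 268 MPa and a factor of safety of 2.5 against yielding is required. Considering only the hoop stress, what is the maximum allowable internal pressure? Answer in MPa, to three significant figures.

σ_allow = 268/2.5 = 107.2 MPa.
σ_h = pD/(2t) → p_allow = 2σ_allow t/D = 2×107.2×48.4/1710 = 6.068 MPa.

p_allow = 6.07 MPa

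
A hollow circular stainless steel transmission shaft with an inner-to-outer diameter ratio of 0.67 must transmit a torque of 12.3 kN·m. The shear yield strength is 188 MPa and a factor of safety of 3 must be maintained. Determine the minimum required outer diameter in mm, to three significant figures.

d_o = 108 mm

τ_allow = 188/3 = 62.67 MPa.
For a hollow shaft τ = 16T/[πd_o³(1−k⁴)] with k = 0.67, so 1−k⁴ = 0.7985.
d_o³ = 16T/[π τ_allow (1−k⁴)] = 16×1.2300×10^7/(π×62.67×0.7985) = 1.252×10^6 mm³.
d_o = 107.8 mm.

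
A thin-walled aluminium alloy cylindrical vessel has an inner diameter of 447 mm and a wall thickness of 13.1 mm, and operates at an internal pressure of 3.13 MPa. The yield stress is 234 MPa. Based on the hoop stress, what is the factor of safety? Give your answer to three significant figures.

n = 4.38

σ_h = pD/(2t) = 3.13×447/(2×13.1) = 53.40 MPa.
n = 234/53.40 = 4.382.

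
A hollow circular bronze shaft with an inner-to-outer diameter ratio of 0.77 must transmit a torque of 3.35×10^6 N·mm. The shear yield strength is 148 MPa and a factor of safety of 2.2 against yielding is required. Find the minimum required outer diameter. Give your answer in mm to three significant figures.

d_o = 73.1 mm

τ_allow = 148/2.2 = 67.27 MPa.
For a hollow shaft τ = 16T/[πd_o³(1−k⁴)] with k = 0.77, so 1−k⁴ = 0.6485.
d_o³ = 16T/[π τ_allow (1−k⁴)] = 16×3350000/(π×67.27×0.6485) = 391100 mm³.
d_o = 73.13 mm.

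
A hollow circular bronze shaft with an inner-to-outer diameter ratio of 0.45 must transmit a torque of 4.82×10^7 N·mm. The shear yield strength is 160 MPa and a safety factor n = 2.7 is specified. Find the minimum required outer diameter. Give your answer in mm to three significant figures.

d_o = 163 mm

τ_allow = 160/2.7 = 59.26 MPa.
For a hollow shaft τ = 16T/[πd_o³(1−k⁴)] with k = 0.45, so 1−k⁴ = 0.9590.
d_o³ = 16T/[π τ_allow (1−k⁴)] = 16×4.8200×10^7/(π×59.26×0.9590) = 4.320×10^6 mm³.
d_o = 162.9 mm.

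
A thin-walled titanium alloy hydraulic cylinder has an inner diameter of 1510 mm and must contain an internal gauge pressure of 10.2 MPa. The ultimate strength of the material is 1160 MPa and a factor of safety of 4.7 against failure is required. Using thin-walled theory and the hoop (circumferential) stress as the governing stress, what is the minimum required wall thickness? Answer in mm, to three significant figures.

σ_allow = 1160/4.7 = 246.8 MPa.
Hoop stress σ_h = pD/(2t), so t = pD/(2σ_allow) = 10.2×1510/(2×246.8) = 31.20 mm.

t = 31.2 mm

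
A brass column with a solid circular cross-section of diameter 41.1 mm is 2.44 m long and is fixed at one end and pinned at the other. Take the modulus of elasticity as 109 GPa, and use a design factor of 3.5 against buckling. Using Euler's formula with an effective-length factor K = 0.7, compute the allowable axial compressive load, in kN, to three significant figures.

I = πd⁴/64 = π×41.1⁴/64 = 140100 mm⁴.
Effective length L_e = KL = 0.7×2.44 m = 1708 mm.
Euler critical load P_cr = π²EI/L_e² = π²×109000×140100/1708² = 51650 N.
P_allow = P_cr/n = 51650/3.5 = 14760 N.

P_allow = 14.8 kN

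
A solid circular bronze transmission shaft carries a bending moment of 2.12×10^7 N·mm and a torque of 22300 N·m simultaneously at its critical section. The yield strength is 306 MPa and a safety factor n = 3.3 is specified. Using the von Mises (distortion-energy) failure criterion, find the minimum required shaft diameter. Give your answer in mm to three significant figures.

σ_allow = σ_y/n = 306/3.3 = 92.73 MPa.
For a solid shaft σ_b = 32M/(πd³) and τ = 16T/(πd³), so the von Mises stress is σ' = (16/πd³)·√(4M²+3T²).
√(4M²+3T²) = √(4×(2.120×10^7)² + 3×(2.230×10^7)²) = 5.736×10^7 N·mm.
d³ = 16×5.736×10^7/(π×92.73) = 3.150×10^6 mm³.
d = 146.6 mm.

d = 147 mm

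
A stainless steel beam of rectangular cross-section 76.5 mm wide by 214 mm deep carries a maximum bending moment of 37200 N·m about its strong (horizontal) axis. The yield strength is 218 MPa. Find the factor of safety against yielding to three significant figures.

n = 3.42

Section modulus S = bh²/6 = 76.5×214²/6 = 583900 mm³.
σ = M/S = 3.7200×10^7/583900 = 63.71 MPa.
n = 218/63.71 = 3.422.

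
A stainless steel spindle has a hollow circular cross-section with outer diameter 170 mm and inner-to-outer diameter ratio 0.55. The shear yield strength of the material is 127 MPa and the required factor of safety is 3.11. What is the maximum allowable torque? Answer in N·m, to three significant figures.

T_allow = 35800 N·m

τ_allow = 127/3.11 = 40.84 MPa.
For a hollow shaft T_allow = τ_allow·πd_o³(1−k⁴)/16 with 1−k⁴ = 0.9085, so πd_o³(1−k⁴)/16 = 876400 mm³.
T_allow = 40.84×876400 = 3.579×10^7 N·mm = 35790 N·m.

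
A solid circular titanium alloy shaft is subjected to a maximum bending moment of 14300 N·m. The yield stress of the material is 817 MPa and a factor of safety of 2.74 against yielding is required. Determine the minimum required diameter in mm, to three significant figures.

σ_allow = 817/2.74 = 298.2 MPa.
For a solid circular section σ = 32M/(πd³), so d³ = 32M/(π σ_allow) = 32×1.4300×10^7/(π×298.2) = 488500 mm³.
d = 78.76 mm.

d = 78.8 mm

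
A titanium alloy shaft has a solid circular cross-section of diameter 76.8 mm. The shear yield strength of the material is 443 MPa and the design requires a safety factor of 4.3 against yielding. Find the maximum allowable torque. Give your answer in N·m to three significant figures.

τ_allow = 443/4.3 = 103.0 MPa.
For a solid shaft T_allow = τ_allow·πd³/16; πd³/16 = π×76.8³/16 = 88940 mm³.
T_allow = 103.0×88940 = 9.163×10^6 N·mm = 9163 N·m.

T_allow = 9160 N·m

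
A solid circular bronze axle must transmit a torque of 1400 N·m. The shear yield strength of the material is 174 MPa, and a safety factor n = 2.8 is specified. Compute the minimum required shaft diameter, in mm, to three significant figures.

Allowable shear stress τ_allow = 174/2.8 = 62.14 MPa.
For a solid shaft τ = 16T/(πd³), so d³ = 16T/(π τ_allow) = 16×1400000/(π×62.14) = 114700 mm³.
d = (114700)^(1/3) = 48.59 mm.

d = 48.6 mm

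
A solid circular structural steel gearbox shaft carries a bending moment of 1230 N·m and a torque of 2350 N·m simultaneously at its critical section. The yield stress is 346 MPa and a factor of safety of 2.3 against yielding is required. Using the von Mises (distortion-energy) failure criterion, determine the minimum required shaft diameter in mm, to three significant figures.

σ_allow = σ_y/n = 346/2.3 = 150.4 MPa.
For a solid shaft σ_b = 32M/(πd³) and τ = 16T/(πd³), so the von Mises stress is σ' = (16/πd³)·√(4M²+3T²).
√(4M²+3T²) = √(4×(1.230×10^6)² + 3×(2.350×10^6)²) = 4.756×10^6 N·mm.
d³ = 16×4.756×10^6/(π×150.4) = 161000 mm³.
d = 54.40 mm.

d = 54.4 mm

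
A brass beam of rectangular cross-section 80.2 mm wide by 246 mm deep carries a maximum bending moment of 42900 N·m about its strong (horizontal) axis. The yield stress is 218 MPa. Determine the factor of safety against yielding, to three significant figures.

Section modulus S = bh²/6 = 80.2×246²/6 = 808900 mm³.
σ = M/S = 4.2900×10^7/808900 = 53.04 MPa.
n = 218/53.04 = 4.110.

n = 4.11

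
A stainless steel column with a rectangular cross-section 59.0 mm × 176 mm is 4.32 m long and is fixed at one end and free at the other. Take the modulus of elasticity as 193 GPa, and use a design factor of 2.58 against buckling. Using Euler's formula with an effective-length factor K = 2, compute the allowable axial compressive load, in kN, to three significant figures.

P_allow = 29.8 kN

Buckling occurs about the weak axis: I_min = h·b³/12 = 176×59.0³/12 = 3.012×10^6 mm⁴ (b = 59.0 mm is the smaller dimension).
Effective length L_e = KL = 2×4.32 m = 8640 mm.
Euler critical load P_cr = π²EI/L_e² = π²×193000×3.012×10^6/8640² = 76860 N.
P_allow = P_cr/n = 76860/2.58 = 29790 N.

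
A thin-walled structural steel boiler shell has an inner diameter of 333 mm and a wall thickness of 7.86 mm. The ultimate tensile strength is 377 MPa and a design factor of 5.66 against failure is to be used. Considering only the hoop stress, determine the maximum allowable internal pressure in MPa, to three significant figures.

σ_allow = 377/5.66 = 66.61 MPa.
σ_h = pD/(2t) → p_allow = 2σ_allow t/D = 2×66.61×7.86/333 = 3.144 MPa.

p_allow = 3.14 MPa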